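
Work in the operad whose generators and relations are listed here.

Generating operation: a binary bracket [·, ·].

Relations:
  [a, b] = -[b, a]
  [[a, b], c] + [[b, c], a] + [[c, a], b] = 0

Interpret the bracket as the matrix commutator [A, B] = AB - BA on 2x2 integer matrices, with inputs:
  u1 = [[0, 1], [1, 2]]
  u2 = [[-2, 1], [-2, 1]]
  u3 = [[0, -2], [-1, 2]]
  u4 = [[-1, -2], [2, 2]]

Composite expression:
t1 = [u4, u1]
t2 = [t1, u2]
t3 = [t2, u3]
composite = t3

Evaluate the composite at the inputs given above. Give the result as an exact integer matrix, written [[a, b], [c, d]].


[u4, u1] = [[-4, -7], [-1, 4]]
[[u4, u1], u2] = [[15, -29], [-13, -15]]
[[[u4, u1], u2], u3] = [[3, -118], [56, -3]]

[[3, -118], [56, -3]]


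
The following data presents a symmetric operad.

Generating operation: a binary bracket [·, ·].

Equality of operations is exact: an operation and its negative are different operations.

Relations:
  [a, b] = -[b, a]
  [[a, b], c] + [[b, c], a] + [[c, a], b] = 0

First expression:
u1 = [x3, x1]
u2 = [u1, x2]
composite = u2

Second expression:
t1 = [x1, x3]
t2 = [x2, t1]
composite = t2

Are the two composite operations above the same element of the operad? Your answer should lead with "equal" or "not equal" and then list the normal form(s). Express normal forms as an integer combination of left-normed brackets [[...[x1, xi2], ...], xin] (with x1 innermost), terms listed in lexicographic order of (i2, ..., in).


The first expression, normalized: -[[x1, x3], x2]
The second expression, normalized: -[[x1, x3], x2]
Both agree, so they are equal.

equal; the common form is -[[x1, x3], x2]


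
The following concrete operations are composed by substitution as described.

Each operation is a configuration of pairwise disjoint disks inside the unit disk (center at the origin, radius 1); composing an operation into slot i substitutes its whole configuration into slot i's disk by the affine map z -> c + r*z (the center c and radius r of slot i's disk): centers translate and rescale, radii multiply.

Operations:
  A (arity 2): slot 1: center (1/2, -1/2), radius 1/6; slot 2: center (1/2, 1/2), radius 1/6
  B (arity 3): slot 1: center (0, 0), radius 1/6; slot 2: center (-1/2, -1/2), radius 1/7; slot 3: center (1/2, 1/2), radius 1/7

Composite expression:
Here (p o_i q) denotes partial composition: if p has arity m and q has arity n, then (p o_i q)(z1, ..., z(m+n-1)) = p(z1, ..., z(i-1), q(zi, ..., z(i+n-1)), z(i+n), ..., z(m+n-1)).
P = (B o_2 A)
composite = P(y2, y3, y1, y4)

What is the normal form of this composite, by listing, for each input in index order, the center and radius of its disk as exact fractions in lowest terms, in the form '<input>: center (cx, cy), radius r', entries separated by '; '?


y1: center (-3/7, -3/7), radius 1/42; y2: center (0, 0), radius 1/6; y3: center (-3/7, -4/7), radius 1/42; y4: center (1/2, 1/2), radius 1/7

Follow each y-input down from B: c' goes to c + r*c', radius to r*r'.
tracing y2 down its 1-map path: center (0, 0), radius 1/6
tracing y3 down its 2-map path: center (-3/7, -4/7), radius 1/42
tracing y1 down its 2-map path: center (-3/7, -3/7), radius 1/42
tracing y4 down its 1-map path: center (1/2, 1/2), radius 1/7


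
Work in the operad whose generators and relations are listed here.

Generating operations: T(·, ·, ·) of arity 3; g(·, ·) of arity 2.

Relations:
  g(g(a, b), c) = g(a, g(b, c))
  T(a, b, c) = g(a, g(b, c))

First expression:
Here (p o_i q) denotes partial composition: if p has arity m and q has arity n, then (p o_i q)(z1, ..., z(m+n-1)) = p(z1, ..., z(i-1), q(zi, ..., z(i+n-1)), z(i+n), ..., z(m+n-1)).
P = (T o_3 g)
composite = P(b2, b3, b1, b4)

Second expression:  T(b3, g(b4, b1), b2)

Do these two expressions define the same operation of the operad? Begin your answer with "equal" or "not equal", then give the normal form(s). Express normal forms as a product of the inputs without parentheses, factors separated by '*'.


not equal; the first gives b2 * b3 * b1 * b4 and the second b3 * b4 * b1 * b2


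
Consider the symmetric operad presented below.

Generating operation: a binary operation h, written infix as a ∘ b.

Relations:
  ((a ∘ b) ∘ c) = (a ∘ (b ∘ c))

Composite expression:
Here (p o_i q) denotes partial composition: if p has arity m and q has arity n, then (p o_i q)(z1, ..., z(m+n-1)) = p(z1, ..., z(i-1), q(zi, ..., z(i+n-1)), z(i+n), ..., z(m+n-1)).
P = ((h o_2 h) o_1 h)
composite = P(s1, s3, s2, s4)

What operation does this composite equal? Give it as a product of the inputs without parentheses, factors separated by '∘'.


s1 ∘ s3 ∘ s2 ∘ s4

All parenthesizations of h agree; list the s-inputs left to right.
(s1 ∘ s3) flattens to s1 ∘ s3
(s2 ∘ s4) flattens to s2 ∘ s4
((s1 ∘ s3) ∘ (s2 ∘ s4)) flattens to s1 ∘ s3 ∘ s2 ∘ s4


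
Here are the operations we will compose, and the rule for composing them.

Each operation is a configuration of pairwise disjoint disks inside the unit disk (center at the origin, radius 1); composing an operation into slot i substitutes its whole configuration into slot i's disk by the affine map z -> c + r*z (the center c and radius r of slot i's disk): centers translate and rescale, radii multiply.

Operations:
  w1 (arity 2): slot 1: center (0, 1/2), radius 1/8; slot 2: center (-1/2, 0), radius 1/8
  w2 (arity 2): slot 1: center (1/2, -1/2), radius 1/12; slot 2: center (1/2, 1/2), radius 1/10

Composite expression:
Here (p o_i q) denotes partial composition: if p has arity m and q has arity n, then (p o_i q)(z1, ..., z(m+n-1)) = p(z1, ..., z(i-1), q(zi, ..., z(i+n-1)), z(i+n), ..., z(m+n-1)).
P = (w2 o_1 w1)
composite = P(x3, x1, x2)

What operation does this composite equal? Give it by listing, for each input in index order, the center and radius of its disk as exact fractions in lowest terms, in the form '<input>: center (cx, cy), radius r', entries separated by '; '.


x1: center (11/24, -1/2), radius 1/96; x2: center (1/2, 1/2), radius 1/10; x3: center (1/2, -11/24), radius 1/96

Only the slot chain above each x matters under w2; compose those maps.
x3: after 2 affine steps, its disk has center (1/2, -11/24), radius 1/96
x1: after 2 affine steps, its disk has center (11/24, -1/2), radius 1/96
x2: after 1 affine step, its disk has center (1/2, 1/2), radius 1/10


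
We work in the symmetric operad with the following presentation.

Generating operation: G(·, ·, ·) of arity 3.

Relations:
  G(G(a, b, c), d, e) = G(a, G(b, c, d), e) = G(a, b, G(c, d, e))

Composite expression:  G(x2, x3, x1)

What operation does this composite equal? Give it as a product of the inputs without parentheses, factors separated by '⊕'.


x2 ⊕ x3 ⊕ x1

All parenthesizations of G agree; list the x-inputs left to right.
G(x2, x3, x1) linearizes to x2 ⊕ x3 ⊕ x1


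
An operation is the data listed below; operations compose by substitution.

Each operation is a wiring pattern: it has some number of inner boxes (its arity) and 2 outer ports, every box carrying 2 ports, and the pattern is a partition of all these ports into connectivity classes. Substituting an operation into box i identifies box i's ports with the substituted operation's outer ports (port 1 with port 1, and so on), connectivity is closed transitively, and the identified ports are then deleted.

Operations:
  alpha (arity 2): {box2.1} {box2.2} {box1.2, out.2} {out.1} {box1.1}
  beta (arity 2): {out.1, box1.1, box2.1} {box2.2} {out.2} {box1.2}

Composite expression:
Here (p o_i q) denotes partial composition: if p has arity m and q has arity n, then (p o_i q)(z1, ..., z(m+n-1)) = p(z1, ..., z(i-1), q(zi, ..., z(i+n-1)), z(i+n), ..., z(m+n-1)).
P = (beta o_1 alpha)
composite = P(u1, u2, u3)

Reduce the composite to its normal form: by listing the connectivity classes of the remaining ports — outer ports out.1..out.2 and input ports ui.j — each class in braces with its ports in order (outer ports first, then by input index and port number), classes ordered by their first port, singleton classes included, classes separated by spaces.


{out.1, u3.1} {out.2} {u1.1} {u1.2} {u2.1} {u2.2} {u3.2}

Substituting into beta glues patterns; closure does the rest.
alpha over (u1, u2) gives {out.1} {out.2, u1.2} {u1.1} {u2.1} {u2.2}, out.j being that stage's outer ports
beta over (u1, u2, u3) gives {out.1, u3.1} {out.2} {u1.1} {u1.2} {u2.1} {u2.2} {u3.2}, out.j being that stage's outer ports


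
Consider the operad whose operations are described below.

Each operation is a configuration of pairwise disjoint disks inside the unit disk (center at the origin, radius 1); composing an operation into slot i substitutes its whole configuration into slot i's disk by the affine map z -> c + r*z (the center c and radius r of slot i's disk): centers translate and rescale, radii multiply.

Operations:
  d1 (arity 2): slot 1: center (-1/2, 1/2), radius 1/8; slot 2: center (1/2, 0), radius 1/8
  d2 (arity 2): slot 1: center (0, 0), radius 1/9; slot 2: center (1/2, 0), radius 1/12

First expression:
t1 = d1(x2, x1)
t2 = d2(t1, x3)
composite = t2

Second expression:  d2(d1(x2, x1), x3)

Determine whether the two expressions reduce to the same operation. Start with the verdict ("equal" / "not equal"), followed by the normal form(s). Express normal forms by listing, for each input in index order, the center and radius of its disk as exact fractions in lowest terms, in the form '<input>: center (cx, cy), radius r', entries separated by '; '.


In normal form, the first expression is x1: center (1/18, 0), radius 1/72; x2: center (-1/18, 1/18), radius 1/72; x3: center (1/2, 0), radius 1/12
In normal form, the second expression is x1: center (1/18, 0), radius 1/72; x2: center (-1/18, 1/18), radius 1/72; x3: center (1/2, 0), radius 1/12
Identical normal forms: equal.

equal: each reduces to x1: center (1/18, 0), radius 1/72; x2: center (-1/18, 1/18), radius 1/72; x3: center (1/2, 0), radius 1/12


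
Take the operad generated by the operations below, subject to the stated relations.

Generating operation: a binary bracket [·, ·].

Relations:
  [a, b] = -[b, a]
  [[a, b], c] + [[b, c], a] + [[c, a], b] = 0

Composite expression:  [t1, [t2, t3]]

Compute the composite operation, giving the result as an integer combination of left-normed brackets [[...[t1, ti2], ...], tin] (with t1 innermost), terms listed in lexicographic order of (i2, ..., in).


[[t1, t2], t3] - [[t1, t3], t2]


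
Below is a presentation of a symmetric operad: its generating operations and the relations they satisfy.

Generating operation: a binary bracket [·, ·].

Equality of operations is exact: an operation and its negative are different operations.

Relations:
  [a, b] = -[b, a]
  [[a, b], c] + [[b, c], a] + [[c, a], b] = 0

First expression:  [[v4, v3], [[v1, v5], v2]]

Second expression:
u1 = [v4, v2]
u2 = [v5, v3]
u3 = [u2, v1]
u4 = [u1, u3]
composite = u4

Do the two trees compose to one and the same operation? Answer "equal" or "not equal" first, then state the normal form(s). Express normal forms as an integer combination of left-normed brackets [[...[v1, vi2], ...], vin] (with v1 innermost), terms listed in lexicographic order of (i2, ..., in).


In normal form, the first expression is [[[[v1, v5], v2], v3], v4] - [[[[v1, v5], v2], v4], v3]
In normal form, the second expression is [[[[v1, v3], v5], v2], v4] - [[[[v1, v3], v5], v4], v2] - [[[[v1, v5], v3], v2], v4] + [[[[v1, v5], v3], v4], v2]
Different reductions; not equal.

not equal — first [[[[v1, v5], v2], v3], v4] - [[[[v1, v5], v2], v4], v3], second [[[[v1, v3], v5], v2], v4] - [[[[v1, v3], v5], v4], v2] - [[[[v1, v5], v3], v2], v4] + [[[[v1, v5], v3], v4], v2]


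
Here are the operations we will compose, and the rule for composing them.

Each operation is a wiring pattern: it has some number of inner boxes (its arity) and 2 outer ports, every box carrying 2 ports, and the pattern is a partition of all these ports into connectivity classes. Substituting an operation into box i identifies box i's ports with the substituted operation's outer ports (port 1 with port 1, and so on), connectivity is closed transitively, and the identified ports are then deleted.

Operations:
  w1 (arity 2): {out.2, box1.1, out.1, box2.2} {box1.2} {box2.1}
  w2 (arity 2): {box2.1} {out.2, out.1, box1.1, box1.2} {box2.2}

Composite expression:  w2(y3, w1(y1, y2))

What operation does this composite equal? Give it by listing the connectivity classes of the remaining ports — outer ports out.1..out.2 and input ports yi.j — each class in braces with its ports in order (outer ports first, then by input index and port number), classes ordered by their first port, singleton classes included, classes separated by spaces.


{out.1, out.2, y3.1, y3.2} {y1.1, y2.2} {y1.2} {y2.1}

Substituting into w2 glues patterns; closure does the rest.
w1 over (y1, y2) gives {out.1, out.2, y1.1, y2.2} {y1.2} {y2.1}, out.j being that stage's outer ports
w2 over (y3, y1, y2) gives {out.1, out.2, y3.1, y3.2} {y1.1, y2.2} {y1.2} {y2.1}, out.j being that stage's outer ports


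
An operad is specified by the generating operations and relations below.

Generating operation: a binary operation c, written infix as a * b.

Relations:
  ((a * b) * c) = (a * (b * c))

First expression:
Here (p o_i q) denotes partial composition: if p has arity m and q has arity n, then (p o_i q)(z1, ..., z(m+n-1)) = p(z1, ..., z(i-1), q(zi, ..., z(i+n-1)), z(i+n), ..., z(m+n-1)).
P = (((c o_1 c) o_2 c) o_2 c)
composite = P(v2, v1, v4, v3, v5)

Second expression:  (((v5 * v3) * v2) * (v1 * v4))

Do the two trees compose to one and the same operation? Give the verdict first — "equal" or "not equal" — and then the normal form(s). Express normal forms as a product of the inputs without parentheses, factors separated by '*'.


The first expression reduces to v2 * v1 * v4 * v3 * v5
The second expression reduces to v5 * v3 * v2 * v1 * v4
The normal forms differ: not equal.

not equal; the first gives v2 * v1 * v4 * v3 * v5 and the second v5 * v3 * v2 * v1 * v4


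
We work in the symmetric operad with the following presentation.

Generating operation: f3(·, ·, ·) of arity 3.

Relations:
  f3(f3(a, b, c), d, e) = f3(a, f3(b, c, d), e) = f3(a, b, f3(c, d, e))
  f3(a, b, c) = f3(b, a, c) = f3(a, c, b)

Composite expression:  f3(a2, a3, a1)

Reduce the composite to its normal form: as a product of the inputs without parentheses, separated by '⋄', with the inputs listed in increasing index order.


With f3 associative and commutative, the a-input set is all that matters.
f3(a2, a3, a1) reduces to a2 ⋄ a3 ⋄ a1
the factors in increasing index order: a1 ⋄ a2 ⋄ a3

a1 ⋄ a2 ⋄ a3


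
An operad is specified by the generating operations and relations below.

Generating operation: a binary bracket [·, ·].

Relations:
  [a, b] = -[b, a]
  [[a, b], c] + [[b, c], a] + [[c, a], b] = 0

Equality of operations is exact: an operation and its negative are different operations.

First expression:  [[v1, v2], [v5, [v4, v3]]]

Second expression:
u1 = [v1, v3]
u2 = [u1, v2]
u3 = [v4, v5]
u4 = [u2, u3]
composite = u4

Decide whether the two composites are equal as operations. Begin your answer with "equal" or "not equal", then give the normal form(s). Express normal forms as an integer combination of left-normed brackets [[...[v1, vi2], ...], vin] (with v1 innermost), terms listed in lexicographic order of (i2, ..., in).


not equal — first [[[[v1, v2], v3], v4], v5] - [[[[v1, v2], v4], v3], v5] - [[[[v1, v2], v5], v3], v4] + [[[[v1, v2], v5], v4], v3], second [[[[v1, v3], v2], v4], v5] - [[[[v1, v3], v2], v5], v4]

The first expression reduces to [[[[v1, v2], v3], v4], v5] - [[[[v1, v2], v4], v3], v5] - [[[[v1, v2], v5], v3], v4] + [[[[v1, v2], v5], v4], v3]
The second expression reduces to [[[[v1, v3], v2], v4], v5] - [[[[v1, v3], v2], v5], v4]
Different reductions; not equal.


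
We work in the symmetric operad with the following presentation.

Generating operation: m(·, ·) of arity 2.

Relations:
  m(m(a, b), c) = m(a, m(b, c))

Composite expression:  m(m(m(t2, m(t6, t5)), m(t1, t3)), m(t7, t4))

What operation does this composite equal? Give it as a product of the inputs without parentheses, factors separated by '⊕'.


t2 ⊕ t6 ⊕ t5 ⊕ t1 ⊕ t3 ⊕ t7 ⊕ t4


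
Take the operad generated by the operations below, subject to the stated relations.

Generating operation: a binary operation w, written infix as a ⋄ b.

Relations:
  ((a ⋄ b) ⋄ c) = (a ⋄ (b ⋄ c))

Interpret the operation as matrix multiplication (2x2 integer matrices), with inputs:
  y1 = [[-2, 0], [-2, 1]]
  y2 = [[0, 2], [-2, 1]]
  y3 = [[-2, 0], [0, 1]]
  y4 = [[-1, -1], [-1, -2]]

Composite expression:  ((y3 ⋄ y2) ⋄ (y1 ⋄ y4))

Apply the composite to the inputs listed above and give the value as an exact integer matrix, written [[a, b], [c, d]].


(y3 ⋄ y2) = [[0, -4], [-2, 1]]
(y1 ⋄ y4) = [[2, 2], [1, 0]]
((y3 ⋄ y2) ⋄ (y1 ⋄ y4)) = [[-4, 0], [-3, -4]]

[[-4, 0], [-3, -4]]


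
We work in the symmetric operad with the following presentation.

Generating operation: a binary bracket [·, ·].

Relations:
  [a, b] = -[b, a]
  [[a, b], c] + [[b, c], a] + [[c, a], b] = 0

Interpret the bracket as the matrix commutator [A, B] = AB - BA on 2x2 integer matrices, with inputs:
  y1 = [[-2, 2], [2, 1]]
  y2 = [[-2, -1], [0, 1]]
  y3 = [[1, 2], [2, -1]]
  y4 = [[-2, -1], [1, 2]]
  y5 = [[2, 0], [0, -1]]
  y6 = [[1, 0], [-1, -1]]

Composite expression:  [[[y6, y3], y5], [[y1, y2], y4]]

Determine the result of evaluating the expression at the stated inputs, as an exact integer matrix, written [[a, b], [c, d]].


[[336, 72], [-108, -336]]

[y6, y3] = [[2, 4], [-6, -2]]
[[y6, y3], y5] = [[0, -12], [-18, 0]]
[y1, y2] = [[2, 9], [-6, -2]]
[[y1, y2], y4] = [[3, 32], [20, -3]]
[[[y6, y3], y5], [[y1, y2], y4]] = [[336, 72], [-108, -336]]


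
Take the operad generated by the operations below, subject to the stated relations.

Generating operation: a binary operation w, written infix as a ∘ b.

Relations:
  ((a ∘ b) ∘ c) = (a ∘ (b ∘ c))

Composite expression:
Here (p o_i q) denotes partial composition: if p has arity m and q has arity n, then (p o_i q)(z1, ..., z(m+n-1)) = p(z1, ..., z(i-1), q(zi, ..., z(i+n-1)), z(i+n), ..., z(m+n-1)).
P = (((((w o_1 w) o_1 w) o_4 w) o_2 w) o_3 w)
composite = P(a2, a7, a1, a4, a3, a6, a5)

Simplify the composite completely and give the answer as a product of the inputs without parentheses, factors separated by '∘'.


a2 ∘ a7 ∘ a1 ∘ a4 ∘ a3 ∘ a6 ∘ a5

Associativity of w dissolves the nesting; only the a-input order survives.
(a1 ∘ a4) collapses to a1 ∘ a4
(a7 ∘ (a1 ∘ a4)) collapses to a7 ∘ a1 ∘ a4
(a2 ∘ (a7 ∘ (a1 ∘ a4))) collapses to a2 ∘ a7 ∘ a1 ∘ a4
((a2 ∘ (a7 ∘ (a1 ∘ a4))) ∘ a3) collapses to a2 ∘ a7 ∘ a1 ∘ a4 ∘ a3
(a6 ∘ a5) collapses to a6 ∘ a5
(((a2 ∘ (a7 ∘ (a1 ∘ a4))) ∘ a3) ∘ (a6 ∘ a5)) collapses to a2 ∘ a7 ∘ a1 ∘ a4 ∘ a3 ∘ a6 ∘ a5


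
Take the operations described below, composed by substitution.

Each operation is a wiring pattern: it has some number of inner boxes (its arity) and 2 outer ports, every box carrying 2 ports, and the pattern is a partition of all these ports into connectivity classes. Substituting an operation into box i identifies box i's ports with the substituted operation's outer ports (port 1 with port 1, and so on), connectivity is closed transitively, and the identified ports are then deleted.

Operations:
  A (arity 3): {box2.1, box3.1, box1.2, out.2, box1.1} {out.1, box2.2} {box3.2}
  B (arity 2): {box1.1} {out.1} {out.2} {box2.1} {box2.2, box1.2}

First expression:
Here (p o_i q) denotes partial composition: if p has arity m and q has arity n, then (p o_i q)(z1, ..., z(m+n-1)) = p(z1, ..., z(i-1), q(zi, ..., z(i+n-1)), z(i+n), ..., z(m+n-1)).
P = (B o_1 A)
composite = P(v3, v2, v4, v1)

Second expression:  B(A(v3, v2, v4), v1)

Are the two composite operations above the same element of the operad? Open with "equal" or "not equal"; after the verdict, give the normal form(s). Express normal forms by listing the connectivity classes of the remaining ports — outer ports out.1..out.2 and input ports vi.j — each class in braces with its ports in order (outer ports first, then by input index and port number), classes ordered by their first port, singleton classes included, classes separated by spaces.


equal — both sides give {out.1} {out.2} {v1.1} {v1.2, v2.1, v3.1, v3.2, v4.1} {v2.2} {v4.2}

Reducing the first expression gives {out.1} {out.2} {v1.1} {v1.2, v2.1, v3.1, v3.2, v4.1} {v2.2} {v4.2}
Reducing the second expression gives {out.1} {out.2} {v1.1} {v1.2, v2.1, v3.1, v3.2, v4.1} {v2.2} {v4.2}
Both agree, so they are equal.


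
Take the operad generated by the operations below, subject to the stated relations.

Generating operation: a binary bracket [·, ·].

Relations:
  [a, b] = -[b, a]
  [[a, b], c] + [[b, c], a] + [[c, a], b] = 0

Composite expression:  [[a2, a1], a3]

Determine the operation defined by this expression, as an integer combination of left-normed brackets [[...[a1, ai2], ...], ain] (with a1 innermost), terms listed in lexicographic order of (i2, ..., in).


-[[a1, a2], a3]

Expand each bracket as ab - ba; the a1-initial words give the coefficients.
Composite bracket: [[a2, a1], a3]
Under [a, b] = ab - ba we get 4 signed associative words (2^2 = 4).
Collect the words opening with a1:
  sign of a1a2a3 is -1, so it contributes -[[a1, a2], a3]


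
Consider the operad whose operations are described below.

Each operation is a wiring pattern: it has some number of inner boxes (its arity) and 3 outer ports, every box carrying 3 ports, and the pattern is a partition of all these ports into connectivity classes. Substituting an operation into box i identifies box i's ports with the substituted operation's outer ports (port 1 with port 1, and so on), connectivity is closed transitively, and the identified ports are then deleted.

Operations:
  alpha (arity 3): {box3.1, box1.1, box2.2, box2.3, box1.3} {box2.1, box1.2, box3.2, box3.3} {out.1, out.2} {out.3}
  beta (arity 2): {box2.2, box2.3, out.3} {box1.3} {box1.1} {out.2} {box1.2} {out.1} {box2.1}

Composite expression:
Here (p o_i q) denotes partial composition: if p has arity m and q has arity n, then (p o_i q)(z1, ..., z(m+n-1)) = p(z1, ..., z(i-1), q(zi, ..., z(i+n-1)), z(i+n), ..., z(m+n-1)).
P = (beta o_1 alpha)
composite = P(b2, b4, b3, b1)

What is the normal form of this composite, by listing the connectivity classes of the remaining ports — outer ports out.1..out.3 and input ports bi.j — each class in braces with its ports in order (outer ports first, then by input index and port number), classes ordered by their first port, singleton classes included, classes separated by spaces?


{out.1} {out.2} {out.3, b1.2, b1.3} {b1.1} {b2.1, b2.3, b3.1, b4.2, b4.3} {b2.2, b3.2, b3.3, b4.1}

After gluing at beta, chains via deleted ports link the b-ports.
through alpha, on inputs (b2, b4, b3): {out.1, out.2} {out.3} {b2.1, b2.3, b3.1, b4.2, b4.3} {b2.2, b3.2, b3.3, b4.1} (out.j = stage outer ports)
through beta, on inputs (b2, b4, b3, b1): {out.1} {out.2} {out.3, b1.2, b1.3} {b1.1} {b2.1, b2.3, b3.1, b4.2, b4.3} {b2.2, b3.2, b3.3, b4.1} (out.j = stage outer ports)


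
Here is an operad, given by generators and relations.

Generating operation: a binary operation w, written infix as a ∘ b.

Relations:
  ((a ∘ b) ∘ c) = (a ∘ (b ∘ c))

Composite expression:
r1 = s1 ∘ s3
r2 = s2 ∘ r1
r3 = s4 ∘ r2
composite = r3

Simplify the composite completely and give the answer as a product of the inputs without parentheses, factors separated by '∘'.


Under associativity of w, the answer is the s's in reading order.
(s1 ∘ s3) flattens to s1 ∘ s3
(s2 ∘ (s1 ∘ s3)) flattens to s2 ∘ s1 ∘ s3
(s4 ∘ (s2 ∘ (s1 ∘ s3))) flattens to s4 ∘ s2 ∘ s1 ∘ s3

s4 ∘ s2 ∘ s1 ∘ s3


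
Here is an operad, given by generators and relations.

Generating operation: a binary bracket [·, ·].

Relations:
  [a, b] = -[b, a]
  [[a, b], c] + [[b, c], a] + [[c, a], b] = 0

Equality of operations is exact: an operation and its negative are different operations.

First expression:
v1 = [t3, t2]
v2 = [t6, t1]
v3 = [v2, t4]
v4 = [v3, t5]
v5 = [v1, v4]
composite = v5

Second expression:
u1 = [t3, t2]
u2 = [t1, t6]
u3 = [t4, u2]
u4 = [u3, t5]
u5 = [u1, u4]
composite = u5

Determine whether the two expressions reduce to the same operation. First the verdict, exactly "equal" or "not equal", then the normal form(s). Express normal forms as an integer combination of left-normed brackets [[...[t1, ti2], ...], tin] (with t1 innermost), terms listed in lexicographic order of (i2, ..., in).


equal; both compose to -[[[[[t1, t6], t4], t5], t2], t3] + [[[[[t1, t6], t4], t5], t3], t2]

The first composite normalizes to -[[[[[t1, t6], t4], t5], t2], t3] + [[[[[t1, t6], t4], t5], t3], t2]
The second composite normalizes to -[[[[[t1, t6], t4], t5], t2], t3] + [[[[[t1, t6], t4], t5], t3], t2]
Same normal form: equal.


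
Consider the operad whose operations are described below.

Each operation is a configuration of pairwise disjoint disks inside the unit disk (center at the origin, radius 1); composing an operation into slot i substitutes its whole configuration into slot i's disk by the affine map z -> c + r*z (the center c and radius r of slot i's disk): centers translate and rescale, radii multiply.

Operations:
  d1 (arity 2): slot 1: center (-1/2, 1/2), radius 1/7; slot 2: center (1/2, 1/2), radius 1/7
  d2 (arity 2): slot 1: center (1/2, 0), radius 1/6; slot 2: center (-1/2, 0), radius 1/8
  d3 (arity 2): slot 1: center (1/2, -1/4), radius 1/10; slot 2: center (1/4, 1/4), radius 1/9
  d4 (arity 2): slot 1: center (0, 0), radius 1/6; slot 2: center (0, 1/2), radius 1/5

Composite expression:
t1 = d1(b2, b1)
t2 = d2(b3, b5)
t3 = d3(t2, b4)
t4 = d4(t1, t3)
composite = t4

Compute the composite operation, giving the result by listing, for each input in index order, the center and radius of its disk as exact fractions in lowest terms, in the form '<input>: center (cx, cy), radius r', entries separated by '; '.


b1: center (1/12, 1/12), radius 1/42; b2: center (-1/12, 1/12), radius 1/42; b3: center (11/100, 9/20), radius 1/300; b4: center (1/20, 11/20), radius 1/45; b5: center (9/100, 9/20), radius 1/400

Nesting under d4 composes maps z -> c + r*z down each b-path.
b2 passes through 2 substitutions, ending at center (-1/12, 1/12), radius 1/42
b1 passes through 2 substitutions, ending at center (1/12, 1/12), radius 1/42
b3 passes through 3 substitutions, ending at center (11/100, 9/20), radius 1/300
b5 passes through 3 substitutions, ending at center (9/100, 9/20), radius 1/400
b4 passes through 2 substitutions, ending at center (1/20, 11/20), radius 1/45


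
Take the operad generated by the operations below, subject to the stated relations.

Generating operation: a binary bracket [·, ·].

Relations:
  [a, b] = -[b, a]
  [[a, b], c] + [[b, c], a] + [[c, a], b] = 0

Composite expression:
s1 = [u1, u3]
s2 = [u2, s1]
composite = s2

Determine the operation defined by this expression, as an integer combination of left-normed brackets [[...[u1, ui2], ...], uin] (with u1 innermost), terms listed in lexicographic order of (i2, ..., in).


Expand each bracket as ab - ba; the u1-initial words give the coefficients.
Composite bracket: [u2, [u1, u3]]
Under [a, b] = ab - ba we get 4 signed associative words (2^2 = 4).
Words beginning with u1 determine it all:
  from u1u3u2, sign -1: term -[[u1, u3], u2]

-[[u1, u3], u2]


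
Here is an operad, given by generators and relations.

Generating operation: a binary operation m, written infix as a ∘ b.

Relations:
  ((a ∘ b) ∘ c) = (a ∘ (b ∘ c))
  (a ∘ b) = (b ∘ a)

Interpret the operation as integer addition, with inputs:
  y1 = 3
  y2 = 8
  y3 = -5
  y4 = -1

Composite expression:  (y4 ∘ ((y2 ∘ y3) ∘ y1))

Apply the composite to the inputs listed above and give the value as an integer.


5

(y2 ∘ y3) = 3
((y2 ∘ y3) ∘ y1) = 6
(y4 ∘ ((y2 ∘ y3) ∘ y1)) = 5


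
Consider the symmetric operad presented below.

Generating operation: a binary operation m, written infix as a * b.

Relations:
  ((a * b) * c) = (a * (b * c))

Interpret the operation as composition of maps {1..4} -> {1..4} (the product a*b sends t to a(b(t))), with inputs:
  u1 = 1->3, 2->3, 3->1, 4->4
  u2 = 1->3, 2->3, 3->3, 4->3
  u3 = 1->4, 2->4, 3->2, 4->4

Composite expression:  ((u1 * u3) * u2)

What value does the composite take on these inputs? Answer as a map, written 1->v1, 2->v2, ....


1->3, 2->3, 3->3, 4->3


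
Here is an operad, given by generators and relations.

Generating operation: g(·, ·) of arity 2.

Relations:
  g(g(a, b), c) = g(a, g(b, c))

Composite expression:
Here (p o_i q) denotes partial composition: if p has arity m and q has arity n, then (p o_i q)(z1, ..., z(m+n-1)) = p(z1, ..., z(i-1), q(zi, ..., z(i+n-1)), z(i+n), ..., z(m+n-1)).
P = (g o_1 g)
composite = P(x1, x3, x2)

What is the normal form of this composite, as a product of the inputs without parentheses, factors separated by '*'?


x1 * x3 * x2

Key point: g is associative — brackets drop, the x-order remains.
g(x1, x3) unparenthesizes to x1 * x3
g(g(x1, x3), x2) unparenthesizes to x1 * x3 * x2


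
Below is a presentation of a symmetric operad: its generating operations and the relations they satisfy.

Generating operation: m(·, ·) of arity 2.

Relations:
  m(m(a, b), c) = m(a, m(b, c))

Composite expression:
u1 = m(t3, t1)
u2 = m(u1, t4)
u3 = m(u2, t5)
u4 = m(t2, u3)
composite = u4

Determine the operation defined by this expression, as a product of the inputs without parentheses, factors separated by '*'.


t2 * t3 * t1 * t4 * t5

All parenthesizations of m agree; list the t-inputs left to right.
m(t3, t1) linearizes to t3 * t1
m(m(t3, t1), t4) linearizes to t3 * t1 * t4
m(m(m(t3, t1), t4), t5) linearizes to t3 * t1 * t4 * t5
m(t2, m(m(m(t3, t1), t4), t5)) linearizes to t2 * t3 * t1 * t4 * t5


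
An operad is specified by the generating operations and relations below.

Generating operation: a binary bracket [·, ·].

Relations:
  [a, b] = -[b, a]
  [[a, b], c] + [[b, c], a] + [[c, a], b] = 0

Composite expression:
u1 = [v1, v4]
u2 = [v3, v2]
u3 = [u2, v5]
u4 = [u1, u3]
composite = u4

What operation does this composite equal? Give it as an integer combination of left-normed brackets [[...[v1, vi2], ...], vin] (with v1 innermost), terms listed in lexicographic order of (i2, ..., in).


Left-normed coefficients sit on the v1-initial expansion words.
Composite bracket: [[v1, v4], [[v3, v2], v5]]
Each bracket splits as ab - ba, giving 16 signed words (2^4 = 16).
The v1-initial words carry the normal form:
  from v1v4v2v3v5, sign -1: term -[[[[v1, v4], v2], v3], v5]
  from v1v4v3v2v5, sign +1: term +[[[[v1, v4], v3], v2], v5]
  from v1v4v5v2v3, sign +1: term +[[[[v1, v4], v5], v2], v3]
  from v1v4v5v3v2, sign -1: term -[[[[v1, v4], v5], v3], v2]

-[[[[v1, v4], v2], v3], v5] + [[[[v1, v4], v3], v2], v5] + [[[[v1, v4], v5], v2], v3] - [[[[v1, v4], v5], v3], v2]


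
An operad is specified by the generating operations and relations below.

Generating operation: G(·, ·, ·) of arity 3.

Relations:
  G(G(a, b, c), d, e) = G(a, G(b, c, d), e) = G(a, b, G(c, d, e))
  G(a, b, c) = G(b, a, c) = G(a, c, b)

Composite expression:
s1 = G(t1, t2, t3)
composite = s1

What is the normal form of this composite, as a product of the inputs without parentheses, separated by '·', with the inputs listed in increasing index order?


t1 · t2 · t3

Shape and order are irrelevant to G; the t-input set decides.
G(t1, t2, t3) spells out as t1 · t2 · t3
rearranged into index order: t1 · t2 · t3


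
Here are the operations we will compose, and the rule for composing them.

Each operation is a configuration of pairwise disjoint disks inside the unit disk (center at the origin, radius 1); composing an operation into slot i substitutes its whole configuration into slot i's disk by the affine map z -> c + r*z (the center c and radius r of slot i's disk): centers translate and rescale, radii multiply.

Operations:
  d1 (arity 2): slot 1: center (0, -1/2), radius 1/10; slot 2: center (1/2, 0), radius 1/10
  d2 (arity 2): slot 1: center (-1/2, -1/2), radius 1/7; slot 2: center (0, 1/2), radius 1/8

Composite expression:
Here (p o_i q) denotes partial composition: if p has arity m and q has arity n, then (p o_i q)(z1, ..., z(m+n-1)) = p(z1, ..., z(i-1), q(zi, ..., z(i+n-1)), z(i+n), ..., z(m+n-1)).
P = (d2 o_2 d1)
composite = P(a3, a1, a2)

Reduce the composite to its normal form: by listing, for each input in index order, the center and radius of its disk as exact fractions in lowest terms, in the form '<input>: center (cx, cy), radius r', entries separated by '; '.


a1: center (0, 7/16), radius 1/80; a2: center (1/16, 1/2), radius 1/80; a3: center (-1/2, -1/2), radius 1/7

Each a-disk chains the slot maps above it in d2; radii multiply.
input a3: applying the 1 nested substitution gives center (-1/2, -1/2), radius 1/7
input a1: applying the 2 nested substitutions gives center (0, 7/16), radius 1/80
input a2: applying the 2 nested substitutions gives center (1/16, 1/2), radius 1/80


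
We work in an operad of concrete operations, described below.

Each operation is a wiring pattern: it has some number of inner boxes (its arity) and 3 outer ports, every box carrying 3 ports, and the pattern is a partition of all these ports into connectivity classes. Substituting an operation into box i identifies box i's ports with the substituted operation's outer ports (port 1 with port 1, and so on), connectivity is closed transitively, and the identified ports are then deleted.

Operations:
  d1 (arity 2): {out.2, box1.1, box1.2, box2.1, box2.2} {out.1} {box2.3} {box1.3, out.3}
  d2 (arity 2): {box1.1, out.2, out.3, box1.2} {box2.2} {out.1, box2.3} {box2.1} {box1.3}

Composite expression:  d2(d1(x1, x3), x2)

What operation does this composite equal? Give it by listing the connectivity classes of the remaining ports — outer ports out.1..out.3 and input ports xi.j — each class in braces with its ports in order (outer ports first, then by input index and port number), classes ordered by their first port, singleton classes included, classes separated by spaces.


{out.1, x2.3} {out.2, out.3, x1.1, x1.2, x3.1, x3.2} {x1.3} {x2.1} {x2.2} {x3.3}

Connectivity passes through glued d2-boundaries; trace each wire chain.
the subtree at d1 composes to {out.1} {out.2, x1.1, x1.2, x3.1, x3.2} {out.3, x1.3} {x3.3} on (x1, x3); out.j = own outer ports
the subtree at d2 composes to {out.1, x2.3} {out.2, out.3, x1.1, x1.2, x3.1, x3.2} {x1.3} {x2.1} {x2.2} {x3.3} on (x1, x3, x2); out.j = own outer ports


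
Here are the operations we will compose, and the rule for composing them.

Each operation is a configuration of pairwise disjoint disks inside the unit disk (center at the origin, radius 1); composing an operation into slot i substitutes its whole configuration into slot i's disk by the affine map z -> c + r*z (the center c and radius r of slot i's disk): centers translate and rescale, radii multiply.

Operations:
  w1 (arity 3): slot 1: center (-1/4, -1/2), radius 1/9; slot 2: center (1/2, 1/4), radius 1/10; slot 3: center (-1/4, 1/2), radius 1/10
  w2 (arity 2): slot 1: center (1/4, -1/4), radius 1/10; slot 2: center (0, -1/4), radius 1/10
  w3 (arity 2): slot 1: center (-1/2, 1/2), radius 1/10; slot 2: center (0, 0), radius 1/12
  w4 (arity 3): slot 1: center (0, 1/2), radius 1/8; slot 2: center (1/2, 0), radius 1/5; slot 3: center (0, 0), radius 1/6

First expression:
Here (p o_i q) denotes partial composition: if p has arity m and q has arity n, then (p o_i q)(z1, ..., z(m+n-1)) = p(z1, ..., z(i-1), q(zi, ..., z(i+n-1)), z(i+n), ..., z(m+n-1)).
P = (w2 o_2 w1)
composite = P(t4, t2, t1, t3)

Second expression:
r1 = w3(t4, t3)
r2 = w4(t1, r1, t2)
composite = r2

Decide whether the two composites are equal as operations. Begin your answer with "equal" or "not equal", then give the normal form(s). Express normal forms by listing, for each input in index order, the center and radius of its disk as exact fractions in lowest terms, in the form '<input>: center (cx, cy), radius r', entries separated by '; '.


not equal: they reduce to t1: center (1/20, -9/40), radius 1/100; t2: center (-1/40, -3/10), radius 1/90; t3: center (-1/40, -1/5), radius 1/100; t4: center (1/4, -1/4), radius 1/10 and t1: center (0, 1/2), radius 1/8; t2: center (0, 0), radius 1/6; t3: center (1/2, 0), radius 1/60; t4: center (2/5, 1/10), radius 1/50

The first composite normalizes to t1: center (1/20, -9/40), radius 1/100; t2: center (-1/40, -3/10), radius 1/90; t3: center (-1/40, -1/5), radius 1/100; t4: center (1/4, -1/4), radius 1/10
The second composite normalizes to t1: center (0, 1/2), radius 1/8; t2: center (0, 0), radius 1/6; t3: center (1/2, 0), radius 1/60; t4: center (2/5, 1/10), radius 1/50
They disagree, so not equal.


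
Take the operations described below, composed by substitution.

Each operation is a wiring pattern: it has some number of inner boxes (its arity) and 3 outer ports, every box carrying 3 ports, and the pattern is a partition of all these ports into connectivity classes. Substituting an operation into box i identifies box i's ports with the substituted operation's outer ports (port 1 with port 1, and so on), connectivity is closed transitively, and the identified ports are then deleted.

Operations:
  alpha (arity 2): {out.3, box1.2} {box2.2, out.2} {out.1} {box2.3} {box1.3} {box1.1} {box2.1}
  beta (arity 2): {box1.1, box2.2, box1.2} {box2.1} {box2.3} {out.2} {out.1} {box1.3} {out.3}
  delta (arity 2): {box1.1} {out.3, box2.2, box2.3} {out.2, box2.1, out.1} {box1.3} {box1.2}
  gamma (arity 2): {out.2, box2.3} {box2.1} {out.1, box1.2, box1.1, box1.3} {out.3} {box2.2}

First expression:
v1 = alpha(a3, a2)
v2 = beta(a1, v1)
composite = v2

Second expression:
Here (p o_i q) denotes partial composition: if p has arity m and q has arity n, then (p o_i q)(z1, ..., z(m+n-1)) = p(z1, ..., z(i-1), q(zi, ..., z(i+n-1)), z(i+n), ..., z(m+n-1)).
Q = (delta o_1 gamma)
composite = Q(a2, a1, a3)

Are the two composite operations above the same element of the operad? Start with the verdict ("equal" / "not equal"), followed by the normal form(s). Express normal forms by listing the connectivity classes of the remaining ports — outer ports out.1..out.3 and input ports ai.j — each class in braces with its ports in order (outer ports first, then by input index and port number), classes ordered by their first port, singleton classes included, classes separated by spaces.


not equal; the first gives {out.1} {out.2} {out.3} {a1.1, a1.2, a2.2} {a1.3} {a2.1} {a2.3} {a3.1} {a3.2} {a3.3} and the second {out.1, out.2, a3.1} {out.3, a3.2, a3.3} {a1.1} {a1.2} {a1.3} {a2.1, a2.2, a2.3}

The first composite normalizes to {out.1} {out.2} {out.3} {a1.1, a1.2, a2.2} {a1.3} {a2.1} {a2.3} {a3.1} {a3.2} {a3.3}
The second composite normalizes to {out.1, out.2, a3.1} {out.3, a3.2, a3.3} {a1.1} {a1.2} {a1.3} {a2.1, a2.2, a2.3}
They disagree, so not equal.


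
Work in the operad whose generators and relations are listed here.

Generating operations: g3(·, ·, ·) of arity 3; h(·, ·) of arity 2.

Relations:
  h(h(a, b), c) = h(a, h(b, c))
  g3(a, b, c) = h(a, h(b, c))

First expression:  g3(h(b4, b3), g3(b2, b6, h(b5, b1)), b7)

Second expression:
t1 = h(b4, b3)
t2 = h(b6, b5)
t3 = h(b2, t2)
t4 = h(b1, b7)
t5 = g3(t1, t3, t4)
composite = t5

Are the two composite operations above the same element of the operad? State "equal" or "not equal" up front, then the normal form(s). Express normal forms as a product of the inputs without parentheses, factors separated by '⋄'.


equal; the common form is b4 ⋄ b3 ⋄ b2 ⋄ b6 ⋄ b5 ⋄ b1 ⋄ b7

In normal form, the first expression is b4 ⋄ b3 ⋄ b2 ⋄ b6 ⋄ b5 ⋄ b1 ⋄ b7
In normal form, the second expression is b4 ⋄ b3 ⋄ b2 ⋄ b6 ⋄ b5 ⋄ b1 ⋄ b7
The normal forms match — equal.


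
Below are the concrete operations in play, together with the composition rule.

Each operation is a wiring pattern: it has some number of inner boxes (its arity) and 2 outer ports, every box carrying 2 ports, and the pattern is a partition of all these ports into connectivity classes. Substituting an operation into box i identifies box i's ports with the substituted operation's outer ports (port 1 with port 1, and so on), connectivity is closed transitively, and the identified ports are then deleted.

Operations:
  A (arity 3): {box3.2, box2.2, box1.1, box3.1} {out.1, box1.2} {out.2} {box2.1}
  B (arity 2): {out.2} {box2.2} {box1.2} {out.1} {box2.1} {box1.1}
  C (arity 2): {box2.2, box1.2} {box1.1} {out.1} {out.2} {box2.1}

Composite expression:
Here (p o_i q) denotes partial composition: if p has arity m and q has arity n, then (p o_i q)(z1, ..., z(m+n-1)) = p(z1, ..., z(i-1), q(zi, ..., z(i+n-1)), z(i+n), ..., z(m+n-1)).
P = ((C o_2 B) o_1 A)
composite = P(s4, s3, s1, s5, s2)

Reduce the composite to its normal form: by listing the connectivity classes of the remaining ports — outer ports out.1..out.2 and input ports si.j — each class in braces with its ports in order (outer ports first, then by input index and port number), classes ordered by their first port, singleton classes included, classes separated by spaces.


Connectivity passes through glued C-boundaries; trace each wire chain.
after A, the pattern on (s4, s3, s1) reads {out.1, s4.2} {out.2} {s1.1, s1.2, s3.2, s4.1} {s3.1} (out.j = its outer ports)
after B, the pattern on (s5, s2) reads {out.1} {out.2} {s2.1} {s2.2} {s5.1} {s5.2} (out.j = its outer ports)
after C, the pattern on (s4, s3, s1, s5, s2) reads {out.1} {out.2} {s1.1, s1.2, s3.2, s4.1} {s2.1} {s2.2} {s3.1} {s4.2} {s5.1} {s5.2} (out.j = its outer ports)

{out.1} {out.2} {s1.1, s1.2, s3.2, s4.1} {s2.1} {s2.2} {s3.1} {s4.2} {s5.1} {s5.2}
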